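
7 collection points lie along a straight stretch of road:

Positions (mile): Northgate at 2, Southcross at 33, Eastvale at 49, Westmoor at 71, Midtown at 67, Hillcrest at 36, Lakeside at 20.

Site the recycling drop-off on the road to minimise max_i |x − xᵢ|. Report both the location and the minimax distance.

location 36.5, max distance 34.5

The 1-center on a line is the midpoint of the two extreme points: leftmost at 2, rightmost at 71.
Optimal location = (2 + 71)/2 = 36.5; maximum distance = (71 − 2)/2 = 34.5.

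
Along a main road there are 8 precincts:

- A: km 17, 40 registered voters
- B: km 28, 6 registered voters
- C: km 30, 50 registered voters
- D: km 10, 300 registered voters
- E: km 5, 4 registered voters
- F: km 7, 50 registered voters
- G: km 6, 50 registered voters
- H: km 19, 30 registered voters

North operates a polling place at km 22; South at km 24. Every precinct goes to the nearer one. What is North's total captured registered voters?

474

The indifferent point is the midpoint (22+24)/2 = 23; precincts left of it (closer to North at 22) go to North, those right go to South.
  E at 5 (w=4) → North
  G at 6 (w=50) → North
  F at 7 (w=50) → North
  D at 10 (w=300) → North
  A at 17 (w=40) → North
  H at 19 (w=30) → North
  B at 28 (w=6) → South
  C at 30 (w=50) → South
North captures 474; South captures 56.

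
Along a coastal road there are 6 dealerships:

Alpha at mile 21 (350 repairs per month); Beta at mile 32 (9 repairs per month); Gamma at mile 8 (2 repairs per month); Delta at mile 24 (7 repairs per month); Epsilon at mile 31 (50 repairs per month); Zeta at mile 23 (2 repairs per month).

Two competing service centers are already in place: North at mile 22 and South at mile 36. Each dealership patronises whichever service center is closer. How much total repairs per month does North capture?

361

The indifferent point is the midpoint (22+36)/2 = 29; dealerships left of it (closer to North at 22) go to North, those right go to South.
  Gamma at 8 (w=2) → North
  Alpha at 21 (w=350) → North
  Zeta at 23 (w=2) → North
  Delta at 24 (w=7) → North
  Epsilon at 31 (w=50) → South
  Beta at 32 (w=9) → South
North captures 361; South captures 59.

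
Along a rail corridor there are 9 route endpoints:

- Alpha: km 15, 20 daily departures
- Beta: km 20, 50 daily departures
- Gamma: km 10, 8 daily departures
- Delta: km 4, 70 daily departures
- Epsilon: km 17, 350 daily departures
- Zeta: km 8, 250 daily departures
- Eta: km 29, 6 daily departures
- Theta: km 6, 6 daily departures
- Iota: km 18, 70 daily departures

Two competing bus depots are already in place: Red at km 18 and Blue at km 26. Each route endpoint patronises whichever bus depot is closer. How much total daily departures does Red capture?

824

The indifferent point is the midpoint (18+26)/2 = 22; route endpoints left of it (closer to Red at 18) go to Red, those right go to Blue.
  Delta at 4 (w=70) → Red
  Theta at 6 (w=6) → Red
  Zeta at 8 (w=250) → Red
  Gamma at 10 (w=8) → Red
  Alpha at 15 (w=20) → Red
  Epsilon at 17 (w=350) → Red
  Iota at 18 (w=70) → Red
  Beta at 20 (w=50) → Red
  Eta at 29 (w=6) → Blue
Red captures 824; Blue captures 6.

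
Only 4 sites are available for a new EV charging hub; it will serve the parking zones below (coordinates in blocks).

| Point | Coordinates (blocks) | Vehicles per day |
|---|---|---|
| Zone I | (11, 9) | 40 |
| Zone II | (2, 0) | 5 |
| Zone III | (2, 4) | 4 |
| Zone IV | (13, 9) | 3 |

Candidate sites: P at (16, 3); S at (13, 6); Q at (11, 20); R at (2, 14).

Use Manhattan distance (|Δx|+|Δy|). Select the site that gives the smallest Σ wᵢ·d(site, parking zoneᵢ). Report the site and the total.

S, total 346 blocks

Total weighted distance at each candidate:
  P (16, 3): total = 612
  S (13, 6): total = 346
  Q (11, 20): total = 724
  R (2, 14): total = 718
Minimum is at S with total 346 blocks.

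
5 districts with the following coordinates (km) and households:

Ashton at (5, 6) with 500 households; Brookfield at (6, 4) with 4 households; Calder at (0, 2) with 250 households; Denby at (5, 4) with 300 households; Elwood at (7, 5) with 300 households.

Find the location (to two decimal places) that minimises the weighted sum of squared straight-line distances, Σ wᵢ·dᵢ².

The minimiser of Σwᵢ‖p−pᵢ‖² is the weighted centroid p* = (Σwᵢpᵢ)/(Σwᵢ).
Σwᵢ = 1354.
Σwᵢxᵢ = 500·5 + 4·6 + 250·0 + 300·5 + 300·7 = 6124.
Σwᵢyᵢ = 500·6 + 4·4 + 250·2 + 300·4 + 300·5 = 6216.
x* = 6124/1354 = 4.52, y* = 6216/1354 = 4.59.

(4.52, 4.59)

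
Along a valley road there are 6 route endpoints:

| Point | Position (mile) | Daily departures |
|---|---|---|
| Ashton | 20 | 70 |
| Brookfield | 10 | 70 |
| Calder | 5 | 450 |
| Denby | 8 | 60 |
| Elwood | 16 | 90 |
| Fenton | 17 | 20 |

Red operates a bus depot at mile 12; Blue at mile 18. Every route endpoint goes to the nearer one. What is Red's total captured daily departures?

580

The indifferent point is the midpoint (12+18)/2 = 15; route endpoints left of it (closer to Red at 12) go to Red, those right go to Blue.
  Calder at 5 (w=450) → Red
  Denby at 8 (w=60) → Red
  Brookfield at 10 (w=70) → Red
  Elwood at 16 (w=90) → Blue
  Fenton at 17 (w=20) → Blue
  Ashton at 20 (w=70) → Blue
Red captures 580; Blue captures 180.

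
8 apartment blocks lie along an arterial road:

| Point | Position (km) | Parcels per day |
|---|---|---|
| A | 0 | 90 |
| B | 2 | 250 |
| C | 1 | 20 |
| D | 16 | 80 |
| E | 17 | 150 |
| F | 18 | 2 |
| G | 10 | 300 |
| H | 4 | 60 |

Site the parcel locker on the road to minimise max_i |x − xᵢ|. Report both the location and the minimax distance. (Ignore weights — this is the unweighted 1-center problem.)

location 9, max distance 9

The 1-center on a line is the midpoint of the two extreme points: leftmost at 0, rightmost at 18.
Optimal location = (0 + 18)/2 = 9; maximum distance = (18 − 0)/2 = 9.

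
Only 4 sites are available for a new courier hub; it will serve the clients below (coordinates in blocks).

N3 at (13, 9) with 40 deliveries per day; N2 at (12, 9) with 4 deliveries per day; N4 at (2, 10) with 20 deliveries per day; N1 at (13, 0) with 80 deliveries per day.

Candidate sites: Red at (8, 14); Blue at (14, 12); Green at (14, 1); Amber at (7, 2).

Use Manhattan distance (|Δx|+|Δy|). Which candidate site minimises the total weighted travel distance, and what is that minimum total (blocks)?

Green, total 980 blocks

Total weighted distance at each candidate:
  Red (8, 14): total = 2156
  Blue (14, 12): total = 1500
  Green (14, 1): total = 980
  Amber (7, 2): total = 1468
Minimum is at Green with total 980 blocks.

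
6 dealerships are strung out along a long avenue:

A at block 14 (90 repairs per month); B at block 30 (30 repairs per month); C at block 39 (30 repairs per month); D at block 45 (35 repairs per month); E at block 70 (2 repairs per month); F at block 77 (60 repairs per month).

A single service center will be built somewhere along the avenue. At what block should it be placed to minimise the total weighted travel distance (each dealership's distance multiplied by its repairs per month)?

For a sum of weighted absolute distances on a line, the optimum is the weighted median (not the mean). Total weight W = 247; half-weight = 123.5.
Sort by position and accumulate weight:
  block 14 (A, w=90) → cum 90
  block 30 (B, w=30) → cum 120
  block 39 (C, w=30) → cum 150  ≥ 123.5 → median here
  block 45 (D, w=35) → cum 185
  block 70 (E, w=2) → cum 187
  block 77 (F, w=60) → cum 247
Optimal location: block 39.

x = 39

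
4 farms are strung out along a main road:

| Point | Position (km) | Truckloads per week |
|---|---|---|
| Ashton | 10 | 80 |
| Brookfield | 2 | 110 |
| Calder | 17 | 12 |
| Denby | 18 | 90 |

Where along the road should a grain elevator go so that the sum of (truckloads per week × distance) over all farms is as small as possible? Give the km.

x = 10

For a sum of weighted absolute distances on a line, the optimum is the weighted median (not the mean). Total weight W = 292; half-weight = 146.
Sort by position and accumulate weight:
  km 2 (Brookfield, w=110) → cum 110
  km 10 (Ashton, w=80) → cum 190  ≥ 146 → median here
  km 17 (Calder, w=12) → cum 202
  km 18 (Denby, w=90) → cum 292
Optimal location: km 10.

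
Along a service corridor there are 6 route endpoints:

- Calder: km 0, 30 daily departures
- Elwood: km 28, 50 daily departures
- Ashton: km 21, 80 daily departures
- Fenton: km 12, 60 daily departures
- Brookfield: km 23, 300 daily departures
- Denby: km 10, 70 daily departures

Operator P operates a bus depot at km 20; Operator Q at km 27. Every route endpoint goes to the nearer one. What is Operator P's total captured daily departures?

540

The indifferent point is the midpoint (20+27)/2 = 23.5; route endpoints left of it (closer to Operator P at 20) go to Operator P, those right go to Operator Q.
  Calder at 0 (w=30) → Operator P
  Denby at 10 (w=70) → Operator P
  Fenton at 12 (w=60) → Operator P
  Ashton at 21 (w=80) → Operator P
  Brookfield at 23 (w=300) → Operator P
  Elwood at 28 (w=50) → Operator Q
Operator P captures 540; Operator Q captures 50.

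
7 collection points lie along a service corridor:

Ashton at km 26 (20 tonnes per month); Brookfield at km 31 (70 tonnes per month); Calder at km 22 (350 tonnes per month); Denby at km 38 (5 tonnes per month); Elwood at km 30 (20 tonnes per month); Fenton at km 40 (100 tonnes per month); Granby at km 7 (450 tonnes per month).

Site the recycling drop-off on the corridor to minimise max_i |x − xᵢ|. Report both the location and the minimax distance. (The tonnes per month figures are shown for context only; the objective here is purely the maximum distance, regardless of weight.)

location 23.5, max distance 16.5

The 1-center on a line is the midpoint of the two extreme points: leftmost at 7, rightmost at 40.
Optimal location = (7 + 40)/2 = 23.5; maximum distance = (40 − 7)/2 = 16.5.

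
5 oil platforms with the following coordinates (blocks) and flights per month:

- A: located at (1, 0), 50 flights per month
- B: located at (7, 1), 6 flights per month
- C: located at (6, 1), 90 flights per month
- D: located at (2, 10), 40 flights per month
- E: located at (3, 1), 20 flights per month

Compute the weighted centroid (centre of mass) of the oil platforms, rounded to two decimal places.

(3.75, 2.50)

The minimiser of Σwᵢ‖p−pᵢ‖² is the weighted centroid p* = (Σwᵢpᵢ)/(Σwᵢ).
Σwᵢ = 206.
Σwᵢxᵢ = 50·1 + 6·7 + 90·6 + 40·2 + 20·3 = 772.
Σwᵢyᵢ = 50·0 + 6·1 + 90·1 + 40·10 + 20·1 = 516.
x* = 772/206 = 3.75, y* = 516/206 = 2.50.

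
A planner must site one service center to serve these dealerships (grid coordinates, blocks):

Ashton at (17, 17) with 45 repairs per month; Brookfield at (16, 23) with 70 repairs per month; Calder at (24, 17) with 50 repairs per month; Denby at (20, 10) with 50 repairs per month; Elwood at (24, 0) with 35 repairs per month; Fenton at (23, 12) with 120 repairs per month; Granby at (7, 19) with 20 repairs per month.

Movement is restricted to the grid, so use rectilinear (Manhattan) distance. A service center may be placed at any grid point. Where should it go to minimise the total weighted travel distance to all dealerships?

(23, 12)

Manhattan distance separates: Σwᵢ(|x−xᵢ|+|y−yᵢ|) = Σwᵢ|x−xᵢ| + Σwᵢ|y−yᵢ|, so x and y are optimised independently as 1-D weighted medians.
Total weight W = 390; half = 195.
x-coordinate, sorted with cumulative weight:
  x=7 (Granby, w=20) cum 20
  x=16 (Brookfield, w=70) cum 90
  x=17 (Ashton, w=45) cum 135
  x=20 (Denby, w=50) cum 185
  x=23 (Fenton, w=120) cum 305  ← median
  x=24 (Calder, w=50) cum 355
  x=24 (Elwood, w=35) cum 390
⇒ x* = 23
y-coordinate, sorted with cumulative weight:
  y=0 (Elwood, w=35) cum 35
  y=10 (Denby, w=50) cum 85
  y=12 (Fenton, w=120) cum 205  ← median
  y=17 (Ashton, w=45) cum 250
  y=17 (Calder, w=50) cum 300
  y=19 (Granby, w=20) cum 320
  y=23 (Brookfield, w=70) cum 390
⇒ y* = 12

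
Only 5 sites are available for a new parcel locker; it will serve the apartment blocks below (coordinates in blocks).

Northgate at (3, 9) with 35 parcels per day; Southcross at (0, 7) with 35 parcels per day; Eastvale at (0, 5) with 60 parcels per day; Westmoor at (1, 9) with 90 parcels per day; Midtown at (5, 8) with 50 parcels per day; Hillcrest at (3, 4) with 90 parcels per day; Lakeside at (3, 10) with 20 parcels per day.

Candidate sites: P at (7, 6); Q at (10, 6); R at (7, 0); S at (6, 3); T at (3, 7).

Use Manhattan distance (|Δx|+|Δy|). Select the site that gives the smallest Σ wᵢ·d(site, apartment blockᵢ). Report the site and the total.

T, total 1315 blocks

Total weighted distance at each candidate:
  P (7, 6): total = 2715
  Q (10, 6): total = 3855
  R (7, 0): total = 4515
  S (6, 3): total = 2995
  T (3, 7): total = 1315
Minimum is at T with total 1315 blocks.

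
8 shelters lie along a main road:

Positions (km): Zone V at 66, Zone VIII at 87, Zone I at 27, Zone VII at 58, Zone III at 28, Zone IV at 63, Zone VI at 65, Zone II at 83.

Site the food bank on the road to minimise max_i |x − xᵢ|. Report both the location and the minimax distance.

location 57, max distance 30

The 1-center on a line is the midpoint of the two extreme points: leftmost at 27, rightmost at 87.
Optimal location = (27 + 87)/2 = 57; maximum distance = (87 − 27)/2 = 30.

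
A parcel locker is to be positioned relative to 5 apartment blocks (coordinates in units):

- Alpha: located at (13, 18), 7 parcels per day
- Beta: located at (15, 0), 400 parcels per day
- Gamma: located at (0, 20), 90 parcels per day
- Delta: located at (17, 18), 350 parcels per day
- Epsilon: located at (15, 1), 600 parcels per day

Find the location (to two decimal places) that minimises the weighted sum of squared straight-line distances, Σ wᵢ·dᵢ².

(14.54, 6.10)

The minimiser of Σwᵢ‖p−pᵢ‖² is the weighted centroid p* = (Σwᵢpᵢ)/(Σwᵢ).
Σwᵢ = 1447.
Σwᵢxᵢ = 7·13 + 400·15 + 90·0 + 350·17 + 600·15 = 21041.
Σwᵢyᵢ = 7·18 + 400·0 + 90·20 + 350·18 + 600·1 = 8826.
x* = 21041/1447 = 14.54, y* = 8826/1447 = 6.10.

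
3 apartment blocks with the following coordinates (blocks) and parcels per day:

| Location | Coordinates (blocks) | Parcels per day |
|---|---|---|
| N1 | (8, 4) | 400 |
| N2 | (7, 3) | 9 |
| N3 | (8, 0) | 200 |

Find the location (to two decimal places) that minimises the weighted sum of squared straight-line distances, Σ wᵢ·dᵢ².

(7.99, 2.67)

The minimiser of Σwᵢ‖p−pᵢ‖² is the weighted centroid p* = (Σwᵢpᵢ)/(Σwᵢ).
Σwᵢ = 609.
Σwᵢxᵢ = 400·8 + 9·7 + 200·8 = 4863.
Σwᵢyᵢ = 400·4 + 9·3 + 200·0 = 1627.
x* = 4863/609 = 7.99, y* = 1627/609 = 2.67.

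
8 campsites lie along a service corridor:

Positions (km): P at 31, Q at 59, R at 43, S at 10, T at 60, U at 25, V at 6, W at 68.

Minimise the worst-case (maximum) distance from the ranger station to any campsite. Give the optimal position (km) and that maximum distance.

location 37, max distance 31

The 1-center on a line is the midpoint of the two extreme points: leftmost at 6, rightmost at 68.
Optimal location = (6 + 68)/2 = 37; maximum distance = (68 − 6)/2 = 31.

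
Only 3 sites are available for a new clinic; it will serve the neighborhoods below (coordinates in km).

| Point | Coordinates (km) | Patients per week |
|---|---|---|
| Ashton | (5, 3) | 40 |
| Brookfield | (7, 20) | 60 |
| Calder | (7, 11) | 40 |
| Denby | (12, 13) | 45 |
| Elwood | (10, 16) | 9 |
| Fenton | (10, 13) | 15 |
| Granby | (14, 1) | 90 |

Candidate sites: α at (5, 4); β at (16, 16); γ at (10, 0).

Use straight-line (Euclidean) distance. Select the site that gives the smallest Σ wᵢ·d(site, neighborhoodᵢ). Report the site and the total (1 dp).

Total weighted distance at each candidate:
  α (5, 4): total = 2937.0
  β (16, 16): total = 3425.5
  γ (10, 0): total = 3204.7
Minimum is at α with total 2937.0 km.

α, total 2937.0 km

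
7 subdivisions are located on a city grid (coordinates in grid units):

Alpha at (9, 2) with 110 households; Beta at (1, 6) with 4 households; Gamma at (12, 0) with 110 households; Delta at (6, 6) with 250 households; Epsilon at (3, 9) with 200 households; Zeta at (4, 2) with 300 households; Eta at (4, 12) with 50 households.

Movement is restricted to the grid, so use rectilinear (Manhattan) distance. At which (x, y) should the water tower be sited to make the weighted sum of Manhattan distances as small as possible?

(4, 2)

Manhattan distance separates: Σwᵢ(|x−xᵢ|+|y−yᵢ|) = Σwᵢ|x−xᵢ| + Σwᵢ|y−yᵢ|, so x and y are optimised independently as 1-D weighted medians.
Total weight W = 1024; half = 512.
x-coordinate, sorted with cumulative weight:
  x=1 (Beta, w=4) cum 4
  x=3 (Epsilon, w=200) cum 204
  x=4 (Zeta, w=300) cum 504
  x=4 (Eta, w=50) cum 554  ← median
  x=6 (Delta, w=250) cum 804
  x=9 (Alpha, w=110) cum 914
  x=12 (Gamma, w=110) cum 1024
⇒ x* = 4
y-coordinate, sorted with cumulative weight:
  y=0 (Gamma, w=110) cum 110
  y=2 (Alpha, w=110) cum 220
  y=2 (Zeta, w=300) cum 520  ← median
  y=6 (Beta, w=4) cum 524
  y=6 (Delta, w=250) cum 774
  y=9 (Epsilon, w=200) cum 974
  y=12 (Eta, w=50) cum 1024
⇒ y* = 2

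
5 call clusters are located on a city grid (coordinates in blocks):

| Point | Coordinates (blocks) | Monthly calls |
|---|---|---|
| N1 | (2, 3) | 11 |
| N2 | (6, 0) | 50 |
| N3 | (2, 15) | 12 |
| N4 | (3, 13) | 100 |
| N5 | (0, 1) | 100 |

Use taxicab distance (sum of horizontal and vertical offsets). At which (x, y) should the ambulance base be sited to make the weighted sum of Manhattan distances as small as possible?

Manhattan distance separates: Σwᵢ(|x−xᵢ|+|y−yᵢ|) = Σwᵢ|x−xᵢ| + Σwᵢ|y−yᵢ|, so x and y are optimised independently as 1-D weighted medians.
Total weight W = 273; half = 136.5.
x-coordinate, sorted with cumulative weight:
  x=0 (N5, w=100) cum 100
  x=2 (N1, w=11) cum 111
  x=2 (N3, w=12) cum 123
  x=3 (N4, w=100) cum 223  ← median
  x=6 (N2, w=50) cum 273
⇒ x* = 3
y-coordinate, sorted with cumulative weight:
  y=0 (N2, w=50) cum 50
  y=1 (N5, w=100) cum 150  ← median
  y=3 (N1, w=11) cum 161
  y=13 (N4, w=100) cum 261
  y=15 (N3, w=12) cum 273
⇒ y* = 1

(3, 1)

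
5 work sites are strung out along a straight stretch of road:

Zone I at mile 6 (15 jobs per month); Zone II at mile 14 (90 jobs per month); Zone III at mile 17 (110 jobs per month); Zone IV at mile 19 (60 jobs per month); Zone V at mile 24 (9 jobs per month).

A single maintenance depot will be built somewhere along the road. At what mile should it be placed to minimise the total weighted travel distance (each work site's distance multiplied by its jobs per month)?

For a sum of weighted absolute distances on a line, the optimum is the weighted median (not the mean). Total weight W = 284; half-weight = 142.
Sort by position and accumulate weight:
  mile 6 (Zone I, w=15) → cum 15
  mile 14 (Zone II, w=90) → cum 105
  mile 17 (Zone III, w=110) → cum 215  ≥ 142 → median here
  mile 19 (Zone IV, w=60) → cum 275
  mile 24 (Zone V, w=9) → cum 284
Optimal location: mile 17.

x = 17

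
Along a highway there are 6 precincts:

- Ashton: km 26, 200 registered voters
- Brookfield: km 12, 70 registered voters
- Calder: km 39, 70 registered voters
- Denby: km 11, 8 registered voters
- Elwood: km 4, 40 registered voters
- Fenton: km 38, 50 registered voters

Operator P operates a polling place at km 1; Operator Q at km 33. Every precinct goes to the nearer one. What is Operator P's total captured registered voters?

118

The indifferent point is the midpoint (1+33)/2 = 17; precincts left of it (closer to Operator P at 1) go to Operator P, those right go to Operator Q.
  Elwood at 4 (w=40) → Operator P
  Denby at 11 (w=8) → Operator P
  Brookfield at 12 (w=70) → Operator P
  Ashton at 26 (w=200) → Operator Q
  Fenton at 38 (w=50) → Operator Q
  Calder at 39 (w=70) → Operator Q
Operator P captures 118; Operator Q captures 320.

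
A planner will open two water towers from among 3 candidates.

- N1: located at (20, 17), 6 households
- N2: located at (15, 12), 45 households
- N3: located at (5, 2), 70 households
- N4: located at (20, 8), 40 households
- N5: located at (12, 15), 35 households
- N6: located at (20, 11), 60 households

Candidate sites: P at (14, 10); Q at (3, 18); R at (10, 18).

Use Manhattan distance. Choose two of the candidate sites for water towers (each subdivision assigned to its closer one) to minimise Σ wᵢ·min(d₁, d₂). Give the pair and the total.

{P, R}, total 2306

Evaluate every pair (each demand assigned to the nearer of the two):
  {P, R}: total = 2306
  {P, Q}: total = 2388
  {Q, R}: total = 3816
Best pair: {P, R} with total 2306.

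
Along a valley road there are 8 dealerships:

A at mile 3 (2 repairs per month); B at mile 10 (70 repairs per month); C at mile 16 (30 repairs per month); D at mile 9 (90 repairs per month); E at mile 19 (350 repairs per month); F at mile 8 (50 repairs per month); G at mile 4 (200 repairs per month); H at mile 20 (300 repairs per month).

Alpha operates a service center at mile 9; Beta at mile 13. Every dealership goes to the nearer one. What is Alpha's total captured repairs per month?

The indifferent point is the midpoint (9+13)/2 = 11; dealerships left of it (closer to Alpha at 9) go to Alpha, those right go to Beta.
  A at 3 (w=2) → Alpha
  G at 4 (w=200) → Alpha
  F at 8 (w=50) → Alpha
  D at 9 (w=90) → Alpha
  B at 10 (w=70) → Alpha
  C at 16 (w=30) → Beta
  E at 19 (w=350) → Beta
  H at 20 (w=300) → Beta
Alpha captures 412; Beta captures 680.

412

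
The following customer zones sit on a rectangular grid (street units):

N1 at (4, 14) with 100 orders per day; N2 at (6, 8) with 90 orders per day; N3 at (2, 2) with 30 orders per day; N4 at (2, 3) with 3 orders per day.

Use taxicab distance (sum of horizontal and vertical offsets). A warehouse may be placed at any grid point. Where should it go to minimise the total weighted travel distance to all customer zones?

Manhattan distance separates: Σwᵢ(|x−xᵢ|+|y−yᵢ|) = Σwᵢ|x−xᵢ| + Σwᵢ|y−yᵢ|, so x and y are optimised independently as 1-D weighted medians.
Total weight W = 223; half = 111.5.
x-coordinate, sorted with cumulative weight:
  x=2 (N3, w=30) cum 30
  x=2 (N4, w=3) cum 33
  x=4 (N1, w=100) cum 133  ← median
  x=6 (N2, w=90) cum 223
⇒ x* = 4
y-coordinate, sorted with cumulative weight:
  y=2 (N3, w=30) cum 30
  y=3 (N4, w=3) cum 33
  y=8 (N2, w=90) cum 123  ← median
  y=14 (N1, w=100) cum 223
⇒ y* = 8

(4, 8)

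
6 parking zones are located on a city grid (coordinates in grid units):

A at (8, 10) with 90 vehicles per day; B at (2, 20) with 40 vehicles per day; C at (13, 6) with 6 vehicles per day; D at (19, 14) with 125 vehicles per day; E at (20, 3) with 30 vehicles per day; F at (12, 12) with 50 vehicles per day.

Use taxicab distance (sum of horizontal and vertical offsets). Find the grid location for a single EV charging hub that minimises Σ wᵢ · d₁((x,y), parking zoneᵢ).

Manhattan distance separates: Σwᵢ(|x−xᵢ|+|y−yᵢ|) = Σwᵢ|x−xᵢ| + Σwᵢ|y−yᵢ|, so x and y are optimised independently as 1-D weighted medians.
Total weight W = 341; half = 170.5.
x-coordinate, sorted with cumulative weight:
  x=2 (B, w=40) cum 40
  x=8 (A, w=90) cum 130
  x=12 (F, w=50) cum 180  ← median
  x=13 (C, w=6) cum 186
  x=19 (D, w=125) cum 311
  x=20 (E, w=30) cum 341
⇒ x* = 12
y-coordinate, sorted with cumulative weight:
  y=3 (E, w=30) cum 30
  y=6 (C, w=6) cum 36
  y=10 (A, w=90) cum 126
  y=12 (F, w=50) cum 176  ← median
  y=14 (D, w=125) cum 301
  y=20 (B, w=40) cum 341
⇒ y* = 12

(12, 12)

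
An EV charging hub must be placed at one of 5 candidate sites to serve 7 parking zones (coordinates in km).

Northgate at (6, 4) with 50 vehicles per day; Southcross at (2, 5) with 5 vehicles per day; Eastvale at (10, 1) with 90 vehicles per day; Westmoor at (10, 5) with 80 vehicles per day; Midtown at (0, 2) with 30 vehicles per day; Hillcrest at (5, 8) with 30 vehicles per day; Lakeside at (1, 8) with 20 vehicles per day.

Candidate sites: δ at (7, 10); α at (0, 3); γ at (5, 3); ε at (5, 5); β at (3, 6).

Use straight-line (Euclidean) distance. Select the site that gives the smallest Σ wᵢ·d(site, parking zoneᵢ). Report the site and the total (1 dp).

ε, total 1426.9 km

Total weighted distance at each candidate:
  δ (7, 10): total = 2190.0
  α (0, 3): total = 2396.1
  γ (5, 3): total = 1435.2
  ε (5, 5): total = 1426.9
  β (3, 6): total = 1818.7
Minimum is at ε with total 1426.9 km.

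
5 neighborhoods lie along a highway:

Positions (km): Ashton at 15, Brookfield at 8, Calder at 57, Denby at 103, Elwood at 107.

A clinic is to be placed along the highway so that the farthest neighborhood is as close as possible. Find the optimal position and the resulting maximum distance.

The 1-center on a line is the midpoint of the two extreme points: leftmost at 8, rightmost at 107.
Optimal location = (8 + 107)/2 = 57.5; maximum distance = (107 − 8)/2 = 49.5.

location 57.5, max distance 49.5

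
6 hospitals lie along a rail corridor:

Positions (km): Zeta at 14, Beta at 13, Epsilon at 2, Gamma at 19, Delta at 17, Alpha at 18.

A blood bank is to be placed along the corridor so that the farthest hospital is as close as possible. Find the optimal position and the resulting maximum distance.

location 10.5, max distance 8.5

The 1-center on a line is the midpoint of the two extreme points: leftmost at 2, rightmost at 19.
Optimal location = (2 + 19)/2 = 10.5; maximum distance = (19 − 2)/2 = 8.5.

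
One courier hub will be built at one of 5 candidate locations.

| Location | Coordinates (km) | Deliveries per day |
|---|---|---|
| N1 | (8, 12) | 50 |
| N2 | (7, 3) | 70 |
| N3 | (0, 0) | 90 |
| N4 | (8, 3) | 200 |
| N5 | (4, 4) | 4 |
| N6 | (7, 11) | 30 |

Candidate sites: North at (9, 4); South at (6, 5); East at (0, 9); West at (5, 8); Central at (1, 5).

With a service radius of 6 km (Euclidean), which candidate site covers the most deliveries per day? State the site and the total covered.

Coverage radius r = 6 km; a point is covered iff (Δx)²+(Δy)² ≤ 6² = 36.
  North (9, 4): covers {N2, N4, N5} → 274
  South (6, 5): covers {N2, N4, N5} → 274
  East (0, 9): covers {none} → 0
  West (5, 8): covers {N1, N2, N4, N5, N6} → 354
  Central (1, 5): covers {N3, N5} → 94
Maximum coverage at West: 354 deliveries per day.

West, covering 354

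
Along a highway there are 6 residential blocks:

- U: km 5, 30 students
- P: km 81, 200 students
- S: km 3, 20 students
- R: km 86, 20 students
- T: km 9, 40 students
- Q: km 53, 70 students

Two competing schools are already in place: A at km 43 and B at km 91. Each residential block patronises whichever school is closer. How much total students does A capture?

The indifferent point is the midpoint (43+91)/2 = 67; residential blocks left of it (closer to A at 43) go to A, those right go to B.
  S at 3 (w=20) → A
  U at 5 (w=30) → A
  T at 9 (w=40) → A
  Q at 53 (w=70) → A
  P at 81 (w=200) → B
  R at 86 (w=20) → B
A captures 160; B captures 220.

160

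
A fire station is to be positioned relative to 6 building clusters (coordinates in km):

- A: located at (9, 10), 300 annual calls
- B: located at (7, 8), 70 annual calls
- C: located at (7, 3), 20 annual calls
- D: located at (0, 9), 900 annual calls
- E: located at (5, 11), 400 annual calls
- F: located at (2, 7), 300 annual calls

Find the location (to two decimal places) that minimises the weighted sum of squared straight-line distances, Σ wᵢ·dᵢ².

(2.98, 9.16)

The minimiser of Σwᵢ‖p−pᵢ‖² is the weighted centroid p* = (Σwᵢpᵢ)/(Σwᵢ).
Σwᵢ = 1990.
Σwᵢxᵢ = 300·9 + 70·7 + 20·7 + 900·0 + 400·5 + 300·2 = 5930.
Σwᵢyᵢ = 300·10 + 70·8 + 20·3 + 900·9 + 400·11 + 300·7 = 18220.
x* = 5930/1990 = 2.98, y* = 18220/1990 = 9.16.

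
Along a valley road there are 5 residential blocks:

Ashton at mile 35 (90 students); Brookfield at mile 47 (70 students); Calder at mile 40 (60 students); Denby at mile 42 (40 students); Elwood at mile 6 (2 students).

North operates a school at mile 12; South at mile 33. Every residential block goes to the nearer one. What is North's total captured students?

The indifferent point is the midpoint (12+33)/2 = 22.5; residential blocks left of it (closer to North at 12) go to North, those right go to South.
  Elwood at 6 (w=2) → North
  Ashton at 35 (w=90) → South
  Calder at 40 (w=60) → South
  Denby at 42 (w=40) → South
  Brookfield at 47 (w=70) → South
North captures 2; South captures 260.

2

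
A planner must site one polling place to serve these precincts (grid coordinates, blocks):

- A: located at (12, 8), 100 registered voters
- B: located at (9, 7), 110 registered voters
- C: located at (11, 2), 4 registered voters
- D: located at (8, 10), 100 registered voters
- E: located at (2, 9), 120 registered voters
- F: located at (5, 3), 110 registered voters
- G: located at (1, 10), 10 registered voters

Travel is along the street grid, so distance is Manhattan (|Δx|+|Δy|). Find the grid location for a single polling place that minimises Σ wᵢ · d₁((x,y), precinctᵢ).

Manhattan distance separates: Σwᵢ(|x−xᵢ|+|y−yᵢ|) = Σwᵢ|x−xᵢ| + Σwᵢ|y−yᵢ|, so x and y are optimised independently as 1-D weighted medians.
Total weight W = 554; half = 277.
x-coordinate, sorted with cumulative weight:
  x=1 (G, w=10) cum 10
  x=2 (E, w=120) cum 130
  x=5 (F, w=110) cum 240
  x=8 (D, w=100) cum 340  ← median
  x=9 (B, w=110) cum 450
  x=11 (C, w=4) cum 454
  x=12 (A, w=100) cum 554
⇒ x* = 8
y-coordinate, sorted with cumulative weight:
  y=2 (C, w=4) cum 4
  y=3 (F, w=110) cum 114
  y=7 (B, w=110) cum 224
  y=8 (A, w=100) cum 324  ← median
  y=9 (E, w=120) cum 444
  y=10 (D, w=100) cum 544
  y=10 (G, w=10) cum 554
⇒ y* = 8

(8, 8)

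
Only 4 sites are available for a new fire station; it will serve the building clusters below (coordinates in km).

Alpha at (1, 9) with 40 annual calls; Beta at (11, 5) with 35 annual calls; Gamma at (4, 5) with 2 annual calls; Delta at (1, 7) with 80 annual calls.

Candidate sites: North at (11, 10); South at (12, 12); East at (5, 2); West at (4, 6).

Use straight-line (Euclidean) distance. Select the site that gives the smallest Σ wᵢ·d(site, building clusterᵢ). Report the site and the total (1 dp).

West, total 672.2 km

Total weighted distance at each candidate:
  North (11, 10): total = 1429.4
  South (12, 12): total = 1691.5
  East (5, 2): total = 1075.9
  West (4, 6): total = 672.2
Minimum is at West with total 672.2 km.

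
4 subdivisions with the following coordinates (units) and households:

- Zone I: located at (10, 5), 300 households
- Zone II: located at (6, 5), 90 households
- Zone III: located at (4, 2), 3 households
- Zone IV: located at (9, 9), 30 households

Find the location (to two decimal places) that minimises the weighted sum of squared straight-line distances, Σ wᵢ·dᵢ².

The minimiser of Σwᵢ‖p−pᵢ‖² is the weighted centroid p* = (Σwᵢpᵢ)/(Σwᵢ).
Σwᵢ = 423.
Σwᵢxᵢ = 300·10 + 90·6 + 3·4 + 30·9 = 3822.
Σwᵢyᵢ = 300·5 + 90·5 + 3·2 + 30·9 = 2226.
x* = 3822/423 = 9.04, y* = 2226/423 = 5.26.

(9.04, 5.26)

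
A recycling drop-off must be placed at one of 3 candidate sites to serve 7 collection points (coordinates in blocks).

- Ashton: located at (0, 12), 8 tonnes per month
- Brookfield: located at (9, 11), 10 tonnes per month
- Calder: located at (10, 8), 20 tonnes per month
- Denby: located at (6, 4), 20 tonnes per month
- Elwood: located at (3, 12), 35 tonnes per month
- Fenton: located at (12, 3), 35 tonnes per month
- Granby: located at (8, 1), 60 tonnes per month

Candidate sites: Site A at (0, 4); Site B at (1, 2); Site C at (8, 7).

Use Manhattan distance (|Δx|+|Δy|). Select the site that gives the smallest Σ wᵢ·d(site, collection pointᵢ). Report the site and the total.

Site C, total 1304 blocks

Total weighted distance at each candidate:
  Site A (0, 4): total = 2124
  Site B (1, 2): total = 2018
  Site C (8, 7): total = 1304
Minimum is at Site C with total 1304 blocks.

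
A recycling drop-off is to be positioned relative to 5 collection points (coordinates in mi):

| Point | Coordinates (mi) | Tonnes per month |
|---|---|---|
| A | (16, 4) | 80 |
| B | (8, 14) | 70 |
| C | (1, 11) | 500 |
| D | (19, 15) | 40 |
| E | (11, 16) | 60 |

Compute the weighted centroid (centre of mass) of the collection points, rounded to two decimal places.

The minimiser of Σwᵢ‖p−pᵢ‖² is the weighted centroid p* = (Σwᵢpᵢ)/(Σwᵢ).
Σwᵢ = 750.
Σwᵢxᵢ = 80·16 + 70·8 + 500·1 + 40·19 + 60·11 = 3760.
Σwᵢyᵢ = 80·4 + 70·14 + 500·11 + 40·15 + 60·16 = 8360.
x* = 3760/750 = 5.01, y* = 8360/750 = 11.15.

(5.01, 11.15)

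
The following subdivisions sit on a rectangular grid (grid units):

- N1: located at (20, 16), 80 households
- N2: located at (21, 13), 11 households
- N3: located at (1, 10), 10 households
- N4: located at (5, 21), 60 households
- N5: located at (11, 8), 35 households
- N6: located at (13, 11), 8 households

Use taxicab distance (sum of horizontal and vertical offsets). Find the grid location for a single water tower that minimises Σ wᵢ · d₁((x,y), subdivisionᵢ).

(11, 16)

Manhattan distance separates: Σwᵢ(|x−xᵢ|+|y−yᵢ|) = Σwᵢ|x−xᵢ| + Σwᵢ|y−yᵢ|, so x and y are optimised independently as 1-D weighted medians.
Total weight W = 204; half = 102.
x-coordinate, sorted with cumulative weight:
  x=1 (N3, w=10) cum 10
  x=5 (N4, w=60) cum 70
  x=11 (N5, w=35) cum 105  ← median
  x=13 (N6, w=8) cum 113
  x=20 (N1, w=80) cum 193
  x=21 (N2, w=11) cum 204
⇒ x* = 11
y-coordinate, sorted with cumulative weight:
  y=8 (N5, w=35) cum 35
  y=10 (N3, w=10) cum 45
  y=11 (N6, w=8) cum 53
  y=13 (N2, w=11) cum 64
  y=16 (N1, w=80) cum 144  ← median
  y=21 (N4, w=60) cum 204
⇒ y* = 16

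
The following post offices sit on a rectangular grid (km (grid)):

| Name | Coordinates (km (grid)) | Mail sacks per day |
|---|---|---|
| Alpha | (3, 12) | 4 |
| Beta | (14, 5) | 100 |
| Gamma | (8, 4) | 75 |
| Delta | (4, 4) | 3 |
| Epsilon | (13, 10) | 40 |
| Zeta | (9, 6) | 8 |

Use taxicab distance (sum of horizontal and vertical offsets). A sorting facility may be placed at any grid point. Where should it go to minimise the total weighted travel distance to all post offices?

(13, 5)

Manhattan distance separates: Σwᵢ(|x−xᵢ|+|y−yᵢ|) = Σwᵢ|x−xᵢ| + Σwᵢ|y−yᵢ|, so x and y are optimised independently as 1-D weighted medians.
Total weight W = 230; half = 115.
x-coordinate, sorted with cumulative weight:
  x=3 (Alpha, w=4) cum 4
  x=4 (Delta, w=3) cum 7
  x=8 (Gamma, w=75) cum 82
  x=9 (Zeta, w=8) cum 90
  x=13 (Epsilon, w=40) cum 130  ← median
  x=14 (Beta, w=100) cum 230
⇒ x* = 13
y-coordinate, sorted with cumulative weight:
  y=4 (Gamma, w=75) cum 75
  y=4 (Delta, w=3) cum 78
  y=5 (Beta, w=100) cum 178  ← median
  y=6 (Zeta, w=8) cum 186
  y=10 (Epsilon, w=40) cum 226
  y=12 (Alpha, w=4) cum 230
⇒ y* = 5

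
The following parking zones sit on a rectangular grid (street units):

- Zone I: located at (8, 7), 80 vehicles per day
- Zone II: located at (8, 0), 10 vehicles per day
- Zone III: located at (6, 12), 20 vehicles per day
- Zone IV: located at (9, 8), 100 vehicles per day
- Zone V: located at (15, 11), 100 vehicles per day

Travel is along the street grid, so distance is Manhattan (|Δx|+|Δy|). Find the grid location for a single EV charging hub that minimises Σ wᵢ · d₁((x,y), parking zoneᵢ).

(9, 8)

Manhattan distance separates: Σwᵢ(|x−xᵢ|+|y−yᵢ|) = Σwᵢ|x−xᵢ| + Σwᵢ|y−yᵢ|, so x and y are optimised independently as 1-D weighted medians.
Total weight W = 310; half = 155.
x-coordinate, sorted with cumulative weight:
  x=6 (Zone III, w=20) cum 20
  x=8 (Zone I, w=80) cum 100
  x=8 (Zone II, w=10) cum 110
  x=9 (Zone IV, w=100) cum 210  ← median
  x=15 (Zone V, w=100) cum 310
⇒ x* = 9
y-coordinate, sorted with cumulative weight:
  y=0 (Zone II, w=10) cum 10
  y=7 (Zone I, w=80) cum 90
  y=8 (Zone IV, w=100) cum 190  ← median
  y=11 (Zone V, w=100) cum 290
  y=12 (Zone III, w=20) cum 310
⇒ y* = 8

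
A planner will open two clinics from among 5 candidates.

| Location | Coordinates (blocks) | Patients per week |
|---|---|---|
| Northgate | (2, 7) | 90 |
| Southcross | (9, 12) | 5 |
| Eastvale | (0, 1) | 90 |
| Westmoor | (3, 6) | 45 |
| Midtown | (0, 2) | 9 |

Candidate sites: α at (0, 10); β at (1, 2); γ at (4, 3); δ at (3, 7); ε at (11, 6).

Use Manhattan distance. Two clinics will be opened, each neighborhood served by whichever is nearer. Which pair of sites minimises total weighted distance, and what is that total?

Evaluate every pair (each demand assigned to the nearer of the two):
  {β, δ}: total = 379
  {γ, δ}: total = 775
  {α, β}: total = 964
  {β, γ}: total = 979
  {β, ε}: total = 1039
  {δ, ε}: total = 1057
  {α, δ}: total = 1072
  {α, γ}: total = 1270
  {γ, ε}: total = 1345
  {α, ε}: total = 1687
Best pair: {β, δ} with total 379.

{β, δ}, total 379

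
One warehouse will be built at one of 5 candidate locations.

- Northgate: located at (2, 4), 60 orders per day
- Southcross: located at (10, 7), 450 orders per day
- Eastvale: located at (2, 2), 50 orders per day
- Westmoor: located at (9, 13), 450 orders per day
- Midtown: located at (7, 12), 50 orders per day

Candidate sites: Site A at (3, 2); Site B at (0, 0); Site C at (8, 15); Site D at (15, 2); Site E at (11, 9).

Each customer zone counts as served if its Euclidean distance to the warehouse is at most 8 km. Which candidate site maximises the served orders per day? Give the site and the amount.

Site E, covering 950

Coverage radius r = 8 km; a point is covered iff (Δx)²+(Δy)² ≤ 8² = 64.
  Site A (3, 2): covers {Northgate, Eastvale} → 110
  Site B (0, 0): covers {Northgate, Eastvale} → 110
  Site C (8, 15): covers {Westmoor, Midtown} → 500
  Site D (15, 2): covers {Southcross} → 450
  Site E (11, 9): covers {Southcross, Westmoor, Midtown} → 950
Maximum coverage at Site E: 950 orders per day.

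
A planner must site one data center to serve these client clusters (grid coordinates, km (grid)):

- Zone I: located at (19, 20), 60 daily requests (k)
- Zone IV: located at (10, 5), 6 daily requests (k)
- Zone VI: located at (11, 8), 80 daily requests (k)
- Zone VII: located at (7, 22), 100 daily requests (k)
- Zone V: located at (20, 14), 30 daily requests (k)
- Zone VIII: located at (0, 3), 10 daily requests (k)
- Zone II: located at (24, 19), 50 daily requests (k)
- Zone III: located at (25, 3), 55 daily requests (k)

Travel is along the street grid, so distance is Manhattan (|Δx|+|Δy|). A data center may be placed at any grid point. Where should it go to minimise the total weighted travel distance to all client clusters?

Manhattan distance separates: Σwᵢ(|x−xᵢ|+|y−yᵢ|) = Σwᵢ|x−xᵢ| + Σwᵢ|y−yᵢ|, so x and y are optimised independently as 1-D weighted medians.
Total weight W = 391; half = 195.5.
x-coordinate, sorted with cumulative weight:
  x=0 (Zone VIII, w=10) cum 10
  x=7 (Zone VII, w=100) cum 110
  x=10 (Zone IV, w=6) cum 116
  x=11 (Zone VI, w=80) cum 196  ← median
  x=19 (Zone I, w=60) cum 256
  x=20 (Zone V, w=30) cum 286
  x=24 (Zone II, w=50) cum 336
  x=25 (Zone III, w=55) cum 391
⇒ x* = 11
y-coordinate, sorted with cumulative weight:
  y=3 (Zone VIII, w=10) cum 10
  y=3 (Zone III, w=55) cum 65
  y=5 (Zone IV, w=6) cum 71
  y=8 (Zone VI, w=80) cum 151
  y=14 (Zone V, w=30) cum 181
  y=19 (Zone II, w=50) cum 231  ← median
  y=20 (Zone I, w=60) cum 291
  y=22 (Zone VII, w=100) cum 391
⇒ y* = 19

(11, 19)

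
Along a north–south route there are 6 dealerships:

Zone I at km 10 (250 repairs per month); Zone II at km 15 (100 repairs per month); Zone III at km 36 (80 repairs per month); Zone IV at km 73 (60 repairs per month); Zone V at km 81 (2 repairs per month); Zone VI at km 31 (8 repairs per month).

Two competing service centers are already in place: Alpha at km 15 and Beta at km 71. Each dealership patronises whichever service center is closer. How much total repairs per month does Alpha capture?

438

The indifferent point is the midpoint (15+71)/2 = 43; dealerships left of it (closer to Alpha at 15) go to Alpha, those right go to Beta.
  Zone I at 10 (w=250) → Alpha
  Zone II at 15 (w=100) → Alpha
  Zone VI at 31 (w=8) → Alpha
  Zone III at 36 (w=80) → Alpha
  Zone IV at 73 (w=60) → Beta
  Zone V at 81 (w=2) → Beta
Alpha captures 438; Beta captures 62.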